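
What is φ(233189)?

188160

First factor: 233189 = 11 · 17 · 29 · 43.
φ(233189) = 233189 · (1 − 1/11) · (1 − 1/17) · (1 − 1/29) · (1 − 1/43)
       = 233189 · 188160/233189 = 188160.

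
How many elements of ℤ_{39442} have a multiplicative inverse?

39442 = 2 · 13 · 37 · 41.
φ(2) = 2 − 1 = 1.
φ(13) = 13 − 1 = 12.
φ(37) = 37 − 1 = 36.
φ(41) = 41 − 1 = 40.
φ(39442) = 1 × 12 × 36 × 40 = 17280.

17280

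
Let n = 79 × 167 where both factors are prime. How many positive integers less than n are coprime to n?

φ(13193) = 13193 · (1 − 1/79) · (1 − 1/167)
       = 13193 · 12948/13193 = 12948.

12948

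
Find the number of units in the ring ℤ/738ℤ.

First factor: 738 = 2 × 3^2 × 41.
φ(738) = 738 · (1 − 1/2) · (1 − 1/3) · (1 − 1/41)
       = 738 · 80/246 = 240.

240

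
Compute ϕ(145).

First factor: 145 = 5 · 29.
φ(5) = 5 − 1 = 4.
φ(29) = 29 − 1 = 28.
Since φ is multiplicative, φ(145) = 4 · 28 = 112.

112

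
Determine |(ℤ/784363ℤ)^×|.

677376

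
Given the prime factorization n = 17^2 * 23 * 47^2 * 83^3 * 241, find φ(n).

φ(17^2) = 17^2 − 17^1 = 289 − 17 = 272.
φ(23) = 23 − 1 = 22.
φ(47^2) = 47^1·(47−1) = 47·46 = 2162.
φ(83^3) = 83^2·(83−1) = 6889·82 = 564898.
φ(241) = 241 − 1 = 240.
Since φ is multiplicative, φ(2023357923109741) = 272 · 22 · 2162 · 564898 · 240 = 1753995817052160.

1753995817052160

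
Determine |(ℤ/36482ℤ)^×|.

16128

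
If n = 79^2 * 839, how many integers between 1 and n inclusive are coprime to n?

φ(5236199) = 5236199 · (1 − 1/79) · (1 − 1/839)
       = 5236199 · 65364/66281 = 5163756.

5163756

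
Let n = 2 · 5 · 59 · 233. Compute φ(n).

53824

φ(2) = 2 − 1 = 1.
φ(5) = 5 − 1 = 4.
φ(59) = 59 − 1 = 58.
φ(233) = 233 − 1 = 232.
φ(137470) = 1 × 4 × 58 × 232 = 53824.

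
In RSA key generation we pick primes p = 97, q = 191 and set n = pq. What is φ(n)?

18240

φ(pq) = (p−1)(q−1) = 96 · 190 = 18240.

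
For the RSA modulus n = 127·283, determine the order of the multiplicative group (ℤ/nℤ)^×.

35532

φ(127) = 127 − 1 = 126.
φ(283) = 283 − 1 = 282.
φ(35941) = 126 × 282 = 35532.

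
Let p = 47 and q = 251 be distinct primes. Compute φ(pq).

11500

φ(pq) = (p−1)(q−1) = 46 · 250 = 11500.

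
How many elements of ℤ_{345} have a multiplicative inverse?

176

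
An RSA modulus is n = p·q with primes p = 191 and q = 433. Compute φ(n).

82080

φ(pq) = (p−1)(q−1) = 190 · 432 = 82080.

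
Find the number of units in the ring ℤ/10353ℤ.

First factor: 10353 = 3 · 7 · 17 · 29.
φ(3) = 3 − 1 = 2.
φ(7) = 7 − 1 = 6.
φ(17) = 17 − 1 = 16.
φ(29) = 29 − 1 = 28.
Since φ is multiplicative, φ(10353) = 2 · 6 · 16 · 28 = 5376.

5376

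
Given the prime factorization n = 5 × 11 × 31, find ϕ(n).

φ(5) = 5 − 1 = 4.
φ(11) = 11 − 1 = 10.
φ(31) = 31 − 1 = 30.
Since φ is multiplicative, φ(1705) = 4 · 10 · 30 = 1200.

1200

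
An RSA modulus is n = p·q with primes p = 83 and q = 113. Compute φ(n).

9184

φ(9379) = 9379 · (1 − 1/83) · (1 − 1/113)
       = 9379 · 9184/9379 = 9184.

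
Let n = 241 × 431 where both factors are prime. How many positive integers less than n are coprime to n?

For distinct primes, φ(pq) = (p−1)(q−1) = 240 × 430 = 103200.

103200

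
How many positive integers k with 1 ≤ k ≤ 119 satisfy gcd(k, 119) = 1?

96

First factor: 119 = 7 × 17.
φ(119) = 119 · (1 − 1/7) · (1 − 1/17)
       = 119 · 96/119 = 96.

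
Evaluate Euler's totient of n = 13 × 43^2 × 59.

1256976

φ(13) = 13 − 1 = 12.
φ(43^2) = 43^1·(43−1) = 43·42 = 1806.
φ(59) = 59 − 1 = 58.
Since φ is multiplicative, φ(1418183) = 12 · 1806 · 58 = 1256976.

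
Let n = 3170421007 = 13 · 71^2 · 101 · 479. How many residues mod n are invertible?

2850792000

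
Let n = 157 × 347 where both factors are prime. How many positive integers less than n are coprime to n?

For distinct primes, φ(pq) = (p−1)(q−1) = 156 × 346 = 53976.

53976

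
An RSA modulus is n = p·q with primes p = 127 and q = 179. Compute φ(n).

22428

φ(pq) = (p−1)(q−1) = 126 · 178 = 22428.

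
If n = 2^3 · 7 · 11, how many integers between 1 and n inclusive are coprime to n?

240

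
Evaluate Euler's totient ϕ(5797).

4800

Factor 5797: 5797 = 11 * 17 * 31.
φ(11) = 11 − 1 = 10.
φ(17) = 17 − 1 = 16.
φ(31) = 31 − 1 = 30.
Since φ is multiplicative, φ(5797) = 10 · 16 · 30 = 4800.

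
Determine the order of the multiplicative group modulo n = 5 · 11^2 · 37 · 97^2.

φ(5) = 5 − 1 = 4.
φ(11^2) = 11^2 − 11^1 = 121 − 11 = 110.
φ(37) = 37 − 1 = 36.
φ(97^2) = 97^2 − 97^1 = 9409 − 97 = 9312.
φ(210620465) = 4 × 110 × 36 × 9312 = 147502080.

147502080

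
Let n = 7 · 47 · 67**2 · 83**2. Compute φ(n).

8306532432

φ(7) = 7 − 1 = 6.
φ(47) = 47 − 1 = 46.
φ(67^2) = 67^1·(67−1) = 67·66 = 4422.
φ(83^2) = 83^2 − 83^1 = 6889 − 83 = 6806.
Multiply: 6 · 46 · 4422 · 6806 = 8306532432.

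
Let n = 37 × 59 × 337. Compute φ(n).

701568

φ(735671) = 735671 · (1 − 1/37) · (1 − 1/59) · (1 − 1/337)
       = 735671 · 701568/735671 = 701568.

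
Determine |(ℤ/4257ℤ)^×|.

First factor: 4257 = 3**2 × 11 × 43.
φ(3^2) = 3^1·(3−1) = 3·2 = 6.
φ(11) = 11 − 1 = 10.
φ(43) = 43 − 1 = 42.
Since φ is multiplicative, φ(4257) = 6 · 10 · 42 = 2520.

2520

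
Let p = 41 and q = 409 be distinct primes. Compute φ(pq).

φ(41) = 41 − 1 = 40.
φ(409) = 409 − 1 = 408.
Multiply: 40 · 408 = 16320.

16320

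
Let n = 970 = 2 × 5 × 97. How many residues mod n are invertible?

384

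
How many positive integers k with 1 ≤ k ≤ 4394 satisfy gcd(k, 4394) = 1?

2028

Factor 4394: 4394 = 2 · 13^3.
φ(4394) = 4394 · (1 − 1/2) · (1 − 1/13)
       = 4394 · 12/26 = 2028.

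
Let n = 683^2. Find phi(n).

φ(683^2) = 683^1·(683−1) = 683·682 = 465806.

465806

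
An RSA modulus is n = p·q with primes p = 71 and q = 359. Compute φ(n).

25060

φ(n) = (p − 1)(q − 1) = (71−1)(359−1) = 70·358 = 25060.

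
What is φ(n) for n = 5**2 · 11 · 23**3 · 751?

φ(5^2) = 5^2 − 5^1 = 25 − 5 = 20.
φ(11) = 11 − 1 = 10.
φ(23^3) = 23^3 − 23^2 = 12167 − 529 = 11638.
φ(751) = 751 − 1 = 750.
Since φ is multiplicative, φ(2512789675) = 20 · 10 · 11638 · 750 = 1745700000.

1745700000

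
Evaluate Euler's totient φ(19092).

6048

First factor: 19092 = 2^2 * 3 * 37 * 43.
φ(2^2) = 2^2 − 2^1 = 4 − 2 = 2.
φ(3) = 3 − 1 = 2.
φ(37) = 37 − 1 = 36.
φ(43) = 43 − 1 = 42.
Multiply: 2 · 2 · 36 · 42 = 6048.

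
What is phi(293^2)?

85556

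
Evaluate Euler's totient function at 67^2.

φ(4489) = 4489 · (1 − 1/67)
       = 4489 · 66/67 = 4422.

4422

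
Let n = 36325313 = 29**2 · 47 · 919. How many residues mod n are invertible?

φ(29^2) = 29^2 − 29^1 = 841 − 29 = 812.
φ(47) = 47 − 1 = 46.
φ(919) = 919 − 1 = 918.
φ(36325313) = 812 × 46 × 918 = 34289136.

34289136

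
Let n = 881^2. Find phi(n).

775280

φ(776161) = 776161 · (1 − 1/881)
       = 776161 · 880/881 = 775280.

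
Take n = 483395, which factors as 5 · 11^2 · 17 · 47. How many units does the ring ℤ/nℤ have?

323840

φ(5) = 5 − 1 = 4.
φ(11^2) = 11^1·(11−1) = 11·10 = 110.
φ(17) = 17 − 1 = 16.
φ(47) = 47 − 1 = 46.
Multiply: 4 · 110 · 16 · 46 = 323840.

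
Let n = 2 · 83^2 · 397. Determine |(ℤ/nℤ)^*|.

2695176

φ(5469866) = 5469866 · (1 − 1/2) · (1 − 1/83) · (1 − 1/397)
       = 5469866 · 32472/65902 = 2695176.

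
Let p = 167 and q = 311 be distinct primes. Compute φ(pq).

φ(pq) = (p−1)(q−1) = 166 · 310 = 51460.

51460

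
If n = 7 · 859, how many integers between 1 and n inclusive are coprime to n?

φ(6013) = 6013 · (1 − 1/7) · (1 − 1/859)
       = 6013 · 5148/6013 = 5148.

5148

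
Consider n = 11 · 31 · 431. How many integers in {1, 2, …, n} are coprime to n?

φ(146971) = 146971 · (1 − 1/11) · (1 − 1/31) · (1 − 1/431)
       = 146971 · 129000/146971 = 129000.

129000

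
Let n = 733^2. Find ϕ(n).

536556

φ(537289) = 537289 · (1 − 1/733)
       = 537289 · 732/733 = 536556.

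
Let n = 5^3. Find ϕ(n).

φ(5^3) = 5^3 − 5^2 = 125 − 25 = 100.

100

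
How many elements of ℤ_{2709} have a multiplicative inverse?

1512

Factor 2709: 2709 = 3**2 × 7 × 43.
φ(3^2) = 3^2 − 3^1 = 9 − 3 = 6.
φ(7) = 7 − 1 = 6.
φ(43) = 43 − 1 = 42.
Multiply: 6 · 6 · 42 = 1512.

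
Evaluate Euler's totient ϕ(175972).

80640

Prime factorization: 175972 = 2^2 × 29 × 37 × 41.
φ(175972) = 175972 · (1 − 1/2) · (1 − 1/29) · (1 − 1/37) · (1 − 1/41)
       = 175972 · 40320/87986 = 80640.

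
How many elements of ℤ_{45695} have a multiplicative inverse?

31104

Factor 45695: 45695 = 5 · 13 · 19 · 37.
φ(5) = 5 − 1 = 4.
φ(13) = 13 − 1 = 12.
φ(19) = 19 − 1 = 18.
φ(37) = 37 − 1 = 36.
Multiply: 4 · 12 · 18 · 36 = 31104.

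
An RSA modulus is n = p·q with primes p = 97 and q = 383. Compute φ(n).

φ(37151) = 37151 · (1 − 1/97) · (1 − 1/383)
       = 37151 · 36672/37151 = 36672.

36672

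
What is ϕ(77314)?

35280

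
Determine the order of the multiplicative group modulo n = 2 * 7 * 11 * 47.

2760

φ(2) = 2 − 1 = 1.
φ(7) = 7 − 1 = 6.
φ(11) = 11 − 1 = 10.
φ(47) = 47 − 1 = 46.
Since φ is multiplicative, φ(7238) = 1 · 6 · 10 · 46 = 2760.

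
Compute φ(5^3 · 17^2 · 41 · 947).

φ(5^3) = 5^2·(5−1) = 25·4 = 100.
φ(17^2) = 17^1·(17−1) = 17·16 = 272.
φ(41) = 41 − 1 = 40.
φ(947) = 947 − 1 = 946.
φ(1402625375) = 100 × 272 × 40 × 946 = 1029248000.

1029248000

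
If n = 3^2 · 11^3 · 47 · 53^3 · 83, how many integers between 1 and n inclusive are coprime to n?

φ(3^2) = 3^2 − 3^1 = 9 − 3 = 6.
φ(11^3) = 11^2·(11−1) = 121·10 = 1210.
φ(47) = 47 − 1 = 46.
φ(53^3) = 53^2·(53−1) = 2809·52 = 146068.
φ(83) = 83 − 1 = 82.
Multiply: 6 · 1210 · 46 · 146068 · 82 = 4000031280960.

4000031280960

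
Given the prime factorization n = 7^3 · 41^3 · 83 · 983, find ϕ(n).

1591843525440

φ(1928756045867) = 1928756045867 · (1 − 1/7) · (1 − 1/41) · (1 − 1/83) · (1 − 1/983)
       = 1928756045867 · 19325760/23416043 = 1591843525440.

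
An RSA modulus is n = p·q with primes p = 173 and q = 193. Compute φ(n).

33024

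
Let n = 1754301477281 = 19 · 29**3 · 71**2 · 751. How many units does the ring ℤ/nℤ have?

φ(19) = 19 − 1 = 18.
φ(29^3) = 29^2·(29−1) = 841·28 = 23548.
φ(71^2) = 71^1·(71−1) = 71·70 = 4970.
φ(751) = 751 − 1 = 750.
φ(1754301477281) = 18 × 23548 × 4970 × 750 = 1579953060000.

1579953060000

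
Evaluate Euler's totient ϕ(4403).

3456

4403 = 7 · 17 · 37.
φ(7) = 7 − 1 = 6.
φ(17) = 17 − 1 = 16.
φ(37) = 37 − 1 = 36.
φ(4403) = 6 × 16 × 36 = 3456.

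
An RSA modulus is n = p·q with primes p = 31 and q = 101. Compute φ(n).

3000

φ(n) = (p − 1)(q − 1) = (31−1)(101−1) = 30·100 = 3000.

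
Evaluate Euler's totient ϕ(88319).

64800

First factor: 88319 = 7 * 11 * 31 * 37.
φ(7) = 7 − 1 = 6.
φ(11) = 11 − 1 = 10.
φ(31) = 31 − 1 = 30.
φ(37) = 37 − 1 = 36.
φ(88319) = 6 × 10 × 30 × 36 = 64800.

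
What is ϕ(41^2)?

1640

φ(41^2) = 41^1·(41−1) = 41·40 = 1640.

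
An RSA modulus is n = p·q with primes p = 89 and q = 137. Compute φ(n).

φ(12193) = 12193 · (1 − 1/89) · (1 − 1/137)
       = 12193 · 11968/12193 = 11968.

11968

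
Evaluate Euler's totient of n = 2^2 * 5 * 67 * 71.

36960

φ(2^2) = 2^1·(2−1) = 2·1 = 2.
φ(5) = 5 − 1 = 4.
φ(67) = 67 − 1 = 66.
φ(71) = 71 − 1 = 70.
Since φ is multiplicative, φ(95140) = 2 · 4 · 66 · 70 = 36960.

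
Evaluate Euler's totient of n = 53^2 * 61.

φ(171349) = 171349 · (1 − 1/53) · (1 − 1/61)
       = 171349 · 3120/3233 = 165360.

165360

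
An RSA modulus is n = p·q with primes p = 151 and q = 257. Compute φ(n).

38400

φ(38807) = 38807 · (1 − 1/151) · (1 − 1/257)
       = 38807 · 38400/38807 = 38400.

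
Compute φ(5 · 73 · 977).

φ(356605) = 356605 · (1 − 1/5) · (1 − 1/73) · (1 − 1/977)
       = 356605 · 281088/356605 = 281088.

281088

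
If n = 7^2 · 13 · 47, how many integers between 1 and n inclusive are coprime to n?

φ(7^2) = 7^1·(7−1) = 7·6 = 42.
φ(13) = 13 − 1 = 12.
φ(47) = 47 − 1 = 46.
Multiply: 42 · 12 · 46 = 23184.

23184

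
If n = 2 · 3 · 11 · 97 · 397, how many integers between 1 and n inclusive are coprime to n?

φ(2541594) = 2541594 · (1 − 1/2) · (1 − 1/3) · (1 − 1/11) · (1 − 1/97) · (1 − 1/397)
       = 2541594 · 760320/2541594 = 760320.

760320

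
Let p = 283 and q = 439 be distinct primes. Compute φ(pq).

123516

φ(n) = (p − 1)(q − 1) = (283−1)(439−1) = 282·438 = 123516.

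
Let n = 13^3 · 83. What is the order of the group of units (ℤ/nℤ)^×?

φ(13^3) = 13^3 − 13^2 = 2197 − 169 = 2028.
φ(83) = 83 − 1 = 82.
Multiply: 2028 · 82 = 166296.

166296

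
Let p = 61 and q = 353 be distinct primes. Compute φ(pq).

φ(n) = (p − 1)(q − 1) = (61−1)(353−1) = 60·352 = 21120.

21120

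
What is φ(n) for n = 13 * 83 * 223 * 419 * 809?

73779501312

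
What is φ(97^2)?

φ(9409) = 9409 · (1 − 1/97)
       = 9409 · 96/97 = 9312.

9312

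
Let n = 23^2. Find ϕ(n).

φ(23^2) = 23^2 − 23^1 = 529 − 23 = 506.

506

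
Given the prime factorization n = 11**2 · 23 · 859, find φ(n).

φ(2390597) = 2390597 · (1 − 1/11) · (1 − 1/23) · (1 − 1/859)
       = 2390597 · 188760/217327 = 2076360.

2076360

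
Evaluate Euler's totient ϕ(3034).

Prime factorization: 3034 = 2 · 37 · 41.
φ(3034) = 3034 · (1 − 1/2) · (1 − 1/37) · (1 − 1/41)
       = 3034 · 1440/3034 = 1440.

1440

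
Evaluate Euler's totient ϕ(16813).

Prime factorization: 16813 = 17 × 23 × 43.
φ(16813) = 16813 · (1 − 1/17) · (1 − 1/23) · (1 − 1/43)
       = 16813 · 14784/16813 = 14784.

14784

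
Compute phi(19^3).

φ(6859) = 6859 · (1 − 1/19)
       = 6859 · 18/19 = 6498.

6498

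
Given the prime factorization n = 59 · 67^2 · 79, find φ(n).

φ(20923229) = 20923229 · (1 − 1/59) · (1 − 1/67) · (1 − 1/79)
       = 20923229 · 298584/312287 = 20005128.

20005128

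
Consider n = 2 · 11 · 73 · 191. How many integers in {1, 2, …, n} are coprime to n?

φ(306746) = 306746 · (1 − 1/2) · (1 − 1/11) · (1 − 1/73) · (1 − 1/191)
       = 306746 · 136800/306746 = 136800.

136800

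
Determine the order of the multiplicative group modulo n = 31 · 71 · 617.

1293600

φ(31) = 31 − 1 = 30.
φ(71) = 71 − 1 = 70.
φ(617) = 617 − 1 = 616.
φ(1358017) = 30 × 70 × 616 = 1293600.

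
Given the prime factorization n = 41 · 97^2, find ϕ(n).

φ(41) = 41 − 1 = 40.
φ(97^2) = 97^1·(97−1) = 97·96 = 9312.
Multiply: 40 · 9312 = 372480.

372480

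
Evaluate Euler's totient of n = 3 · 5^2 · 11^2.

φ(9075) = 9075 · (1 − 1/3) · (1 − 1/5) · (1 − 1/11)
       = 9075 · 80/165 = 4400.

4400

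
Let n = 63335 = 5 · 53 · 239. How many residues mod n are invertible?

49504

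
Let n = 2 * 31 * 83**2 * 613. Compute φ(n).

124958160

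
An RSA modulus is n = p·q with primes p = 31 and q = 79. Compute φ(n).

2340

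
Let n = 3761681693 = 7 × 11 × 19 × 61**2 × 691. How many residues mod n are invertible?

2727432000

φ(3761681693) = 3761681693 · (1 − 1/7) · (1 − 1/11) · (1 − 1/19) · (1 − 1/61) · (1 − 1/691)
       = 3761681693 · 44712000/61666913 = 2727432000.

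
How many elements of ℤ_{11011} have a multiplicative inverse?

7920

Prime factorization: 11011 = 7 × 11^2 × 13.
φ(7) = 7 − 1 = 6.
φ(11^2) = 11^1·(11−1) = 11·10 = 110.
φ(13) = 13 − 1 = 12.
Multiply: 6 · 110 · 12 = 7920.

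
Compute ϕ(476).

192

Factor 476: 476 = 2^2 × 7 × 17.
φ(476) = 476 · (1 − 1/2) · (1 − 1/7) · (1 − 1/17)
       = 476 · 96/238 = 192.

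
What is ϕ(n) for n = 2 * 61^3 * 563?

125472120

φ(2) = 2 − 1 = 1.
φ(61^3) = 61^2·(61−1) = 3721·60 = 223260.
φ(563) = 563 − 1 = 562.
Since φ is multiplicative, φ(255580606) = 1 · 223260 · 562 = 125472120.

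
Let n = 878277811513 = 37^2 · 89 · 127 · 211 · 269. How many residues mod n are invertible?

φ(37^2) = 37^2 − 37^1 = 1369 − 37 = 1332.
φ(89) = 89 − 1 = 88.
φ(127) = 127 − 1 = 126.
φ(211) = 211 − 1 = 210.
φ(269) = 269 − 1 = 268.
Multiply: 1332 · 88 · 126 · 210 · 268 = 831211476480.

831211476480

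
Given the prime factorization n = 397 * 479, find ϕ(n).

φ(190163) = 190163 · (1 − 1/397) · (1 − 1/479)
       = 190163 · 189288/190163 = 189288.

189288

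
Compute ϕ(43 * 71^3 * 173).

φ(43) = 43 − 1 = 42.
φ(71^3) = 71^2·(71−1) = 5041·70 = 352870.
φ(173) = 173 − 1 = 172.
φ(2662499929) = 42 × 352870 × 172 = 2549132880.

2549132880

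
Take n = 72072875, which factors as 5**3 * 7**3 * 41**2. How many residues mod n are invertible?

48216000

φ(5^3) = 5^3 − 5^2 = 125 − 25 = 100.
φ(7^3) = 7^3 − 7^2 = 343 − 49 = 294.
φ(41^2) = 41^1·(41−1) = 41·40 = 1640.
φ(72072875) = 100 × 294 × 1640 = 48216000.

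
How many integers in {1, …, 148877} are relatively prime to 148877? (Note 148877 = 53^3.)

φ(53^3) = 53^2·(53−1) = 2809·52 = 146068.

146068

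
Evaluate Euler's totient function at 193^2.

φ(193^2) = 193^2 − 193^1 = 37249 − 193 = 37056.

37056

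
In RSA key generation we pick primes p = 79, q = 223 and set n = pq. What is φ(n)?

φ(n) = (p − 1)(q − 1) = (79−1)(223−1) = 78·222 = 17316.

17316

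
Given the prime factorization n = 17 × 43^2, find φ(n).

28896

φ(17) = 17 − 1 = 16.
φ(43^2) = 43^2 − 43^1 = 1849 − 43 = 1806.
Multiply: 16 · 1806 = 28896.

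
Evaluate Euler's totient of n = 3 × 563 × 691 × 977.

756946560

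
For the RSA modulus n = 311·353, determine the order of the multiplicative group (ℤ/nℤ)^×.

109120

φ(pq) = (p−1)(q−1) = 310 · 352 = 109120.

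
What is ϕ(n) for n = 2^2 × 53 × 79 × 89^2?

63533184

φ(132660908) = 132660908 · (1 − 1/2) · (1 − 1/53) · (1 − 1/79) · (1 − 1/89)
       = 132660908 · 356928/745286 = 63533184.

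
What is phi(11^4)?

13310

φ(14641) = 14641 · (1 − 1/11)
       = 14641 · 10/11 = 13310.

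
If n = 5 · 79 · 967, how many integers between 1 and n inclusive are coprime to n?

φ(381965) = 381965 · (1 − 1/5) · (1 − 1/79) · (1 − 1/967)
       = 381965 · 301392/381965 = 301392.

301392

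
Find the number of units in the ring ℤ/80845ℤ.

57024

Prime factorization: 80845 = 5 · 19 · 23 · 37.
φ(80845) = 80845 · (1 − 1/5) · (1 − 1/19) · (1 − 1/23) · (1 − 1/37)
       = 80845 · 57024/80845 = 57024.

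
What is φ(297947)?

262080

First factor: 297947 = 13**2 · 41 · 43.
φ(297947) = 297947 · (1 − 1/13) · (1 − 1/41) · (1 − 1/43)
       = 297947 · 20160/22919 = 262080.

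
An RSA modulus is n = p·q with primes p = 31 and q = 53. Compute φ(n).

1560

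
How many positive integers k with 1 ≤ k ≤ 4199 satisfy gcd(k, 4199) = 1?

Prime factorization: 4199 = 13 × 17 × 19.
φ(13) = 13 − 1 = 12.
φ(17) = 17 − 1 = 16.
φ(19) = 19 − 1 = 18.
Since φ is multiplicative, φ(4199) = 12 · 16 · 18 = 3456.

3456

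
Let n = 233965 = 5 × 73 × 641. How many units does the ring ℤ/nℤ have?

184320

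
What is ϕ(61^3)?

223260

φ(226981) = 226981 · (1 − 1/61)
       = 226981 · 60/61 = 223260.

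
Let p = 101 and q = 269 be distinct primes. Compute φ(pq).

26800

For distinct primes, φ(pq) = (p−1)(q−1) = 100 × 268 = 26800.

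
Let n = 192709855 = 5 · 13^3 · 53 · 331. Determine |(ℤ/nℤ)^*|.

139201920

φ(5) = 5 − 1 = 4.
φ(13^3) = 13^3 − 13^2 = 2197 − 169 = 2028.
φ(53) = 53 − 1 = 52.
φ(331) = 331 − 1 = 330.
Since φ is multiplicative, φ(192709855) = 4 · 2028 · 52 · 330 = 139201920.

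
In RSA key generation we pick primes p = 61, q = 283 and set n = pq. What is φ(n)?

16920

φ(n) = (p − 1)(q − 1) = (61−1)(283−1) = 60·282 = 16920.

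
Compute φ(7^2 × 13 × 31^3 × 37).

φ(702144079) = 702144079 · (1 − 1/7) · (1 − 1/13) · (1 − 1/31) · (1 − 1/37)
       = 702144079 · 77760/104377 = 523091520.

523091520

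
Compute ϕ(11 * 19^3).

64980

φ(75449) = 75449 · (1 − 1/11) · (1 − 1/19)
       = 75449 · 180/209 = 64980.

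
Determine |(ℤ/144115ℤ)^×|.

103680

Factor 144115: 144115 = 5 × 19 × 37 × 41.
φ(144115) = 144115 · (1 − 1/5) · (1 − 1/19) · (1 − 1/37) · (1 − 1/41)
       = 144115 · 103680/144115 = 103680.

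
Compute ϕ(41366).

18144

First factor: 41366 = 2 × 13 × 37 × 43.
φ(41366) = 41366 · (1 − 1/2) · (1 − 1/13) · (1 − 1/37) · (1 − 1/43)
       = 41366 · 18144/41366 = 18144.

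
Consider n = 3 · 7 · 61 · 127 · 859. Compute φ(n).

φ(139748133) = 139748133 · (1 − 1/3) · (1 − 1/7) · (1 − 1/61) · (1 − 1/127) · (1 − 1/859)
       = 139748133 · 77837760/139748133 = 77837760.

77837760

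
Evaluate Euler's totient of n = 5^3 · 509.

φ(63625) = 63625 · (1 − 1/5) · (1 − 1/509)
       = 63625 · 2032/2545 = 50800.

50800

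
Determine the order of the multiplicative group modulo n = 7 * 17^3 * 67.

φ(2304197) = 2304197 · (1 − 1/7) · (1 − 1/17) · (1 − 1/67)
       = 2304197 · 6336/7973 = 1831104.

1831104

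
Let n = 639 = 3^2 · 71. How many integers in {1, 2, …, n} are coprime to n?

420

φ(3^2) = 3^1·(3−1) = 3·2 = 6.
φ(71) = 71 − 1 = 70.
Multiply: 6 · 70 = 420.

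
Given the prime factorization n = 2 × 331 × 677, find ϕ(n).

223080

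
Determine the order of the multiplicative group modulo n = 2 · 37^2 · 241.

φ(659858) = 659858 · (1 − 1/2) · (1 − 1/37) · (1 − 1/241)
       = 659858 · 8640/17834 = 319680.

319680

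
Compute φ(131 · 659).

φ(131) = 131 − 1 = 130.
φ(659) = 659 − 1 = 658.
Since φ is multiplicative, φ(86329) = 130 · 658 = 85540.

85540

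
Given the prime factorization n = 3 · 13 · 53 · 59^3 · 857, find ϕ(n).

φ(3) = 3 − 1 = 2.
φ(13) = 13 − 1 = 12.
φ(53) = 53 − 1 = 52.
φ(59^3) = 59^3 − 59^2 = 205379 − 3481 = 201898.
φ(857) = 857 − 1 = 856.
φ(363812262801) = 2 × 12 × 52 × 201898 × 856 = 215685210624.

215685210624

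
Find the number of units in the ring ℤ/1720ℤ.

Prime factorization: 1720 = 2^3 × 5 × 43.
φ(2^3) = 2^2·(2−1) = 4·1 = 4.
φ(5) = 5 − 1 = 4.
φ(43) = 43 − 1 = 42.
Since φ is multiplicative, φ(1720) = 4 · 4 · 42 = 672.

672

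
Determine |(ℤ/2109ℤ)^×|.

Factor 2109: 2109 = 3 * 19 * 37.
φ(2109) = 2109 · (1 − 1/3) · (1 − 1/19) · (1 − 1/37)
       = 2109 · 1296/2109 = 1296.

1296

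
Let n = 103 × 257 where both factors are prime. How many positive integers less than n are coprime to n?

φ(26471) = 26471 · (1 − 1/103) · (1 − 1/257)
       = 26471 · 26112/26471 = 26112.

26112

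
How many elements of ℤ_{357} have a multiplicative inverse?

First factor: 357 = 3 × 7 × 17.
φ(3) = 3 − 1 = 2.
φ(7) = 7 − 1 = 6.
φ(17) = 17 − 1 = 16.
Multiply: 2 · 6 · 16 = 192.

192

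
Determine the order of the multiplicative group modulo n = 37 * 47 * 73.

119232

φ(37) = 37 − 1 = 36.
φ(47) = 47 − 1 = 46.
φ(73) = 73 − 1 = 72.
φ(126947) = 36 × 46 × 72 = 119232.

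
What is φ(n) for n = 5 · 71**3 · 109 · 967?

147256885440

φ(5) = 5 − 1 = 4.
φ(71^3) = 71^2·(71−1) = 5041·70 = 352870.
φ(109) = 109 − 1 = 108.
φ(967) = 967 − 1 = 966.
φ(188624465665) = 4 × 352870 × 108 × 966 = 147256885440.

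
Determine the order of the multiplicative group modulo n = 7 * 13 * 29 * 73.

φ(7) = 7 − 1 = 6.
φ(13) = 13 − 1 = 12.
φ(29) = 29 − 1 = 28.
φ(73) = 73 − 1 = 72.
Multiply: 6 · 12 · 28 · 72 = 145152.

145152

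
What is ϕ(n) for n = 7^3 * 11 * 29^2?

φ(7^3) = 7^2·(7−1) = 49·6 = 294.
φ(11) = 11 − 1 = 10.
φ(29^2) = 29^2 − 29^1 = 841 − 29 = 812.
Since φ is multiplicative, φ(3173093) = 294 · 10 · 812 = 2387280.

2387280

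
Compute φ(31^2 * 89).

φ(85529) = 85529 · (1 − 1/31) · (1 − 1/89)
       = 85529 · 2640/2759 = 81840.

81840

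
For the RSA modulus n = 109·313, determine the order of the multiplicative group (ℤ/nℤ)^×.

33696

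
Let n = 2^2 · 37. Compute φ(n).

φ(2^2) = 2^1·(2−1) = 2·1 = 2.
φ(37) = 37 − 1 = 36.
φ(148) = 2 × 36 = 72.

72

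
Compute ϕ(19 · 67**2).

φ(19) = 19 − 1 = 18.
φ(67^2) = 67^1·(67−1) = 67·66 = 4422.
Multiply: 18 · 4422 = 79596.

79596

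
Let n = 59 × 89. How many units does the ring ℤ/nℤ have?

5104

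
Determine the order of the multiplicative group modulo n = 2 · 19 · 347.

φ(2) = 2 − 1 = 1.
φ(19) = 19 − 1 = 18.
φ(347) = 347 − 1 = 346.
Since φ is multiplicative, φ(13186) = 1 · 18 · 346 = 6228.

6228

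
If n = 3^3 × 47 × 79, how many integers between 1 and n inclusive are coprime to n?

64584

φ(3^3) = 3^3 − 3^2 = 27 − 9 = 18.
φ(47) = 47 − 1 = 46.
φ(79) = 79 − 1 = 78.
Since φ is multiplicative, φ(100251) = 18 · 46 · 78 = 64584.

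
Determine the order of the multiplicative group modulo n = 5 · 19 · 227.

16272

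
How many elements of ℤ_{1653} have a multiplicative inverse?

1008

First factor: 1653 = 3 · 19 · 29.
φ(1653) = 1653 · (1 − 1/3) · (1 − 1/19) · (1 − 1/29)
       = 1653 · 1008/1653 = 1008.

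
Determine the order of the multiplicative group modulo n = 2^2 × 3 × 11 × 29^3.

941920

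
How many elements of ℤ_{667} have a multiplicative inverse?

616

First factor: 667 = 23 · 29.
φ(667) = 667 · (1 − 1/23) · (1 − 1/29)
       = 667 · 616/667 = 616.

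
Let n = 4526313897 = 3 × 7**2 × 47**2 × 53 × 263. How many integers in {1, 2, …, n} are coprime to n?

2474227392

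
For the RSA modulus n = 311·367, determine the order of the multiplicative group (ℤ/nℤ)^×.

For distinct primes, φ(pq) = (p−1)(q−1) = 310 × 366 = 113460.

113460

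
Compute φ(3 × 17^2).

φ(3) = 3 − 1 = 2.
φ(17^2) = 17^1·(17−1) = 17·16 = 272.
Since φ is multiplicative, φ(867) = 2 · 272 = 544.

544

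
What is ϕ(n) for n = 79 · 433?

φ(79) = 79 − 1 = 78.
φ(433) = 433 − 1 = 432.
Multiply: 78 · 432 = 33696.

33696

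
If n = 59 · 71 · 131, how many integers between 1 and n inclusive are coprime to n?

φ(548759) = 548759 · (1 − 1/59) · (1 − 1/71) · (1 − 1/131)
       = 548759 · 527800/548759 = 527800.

527800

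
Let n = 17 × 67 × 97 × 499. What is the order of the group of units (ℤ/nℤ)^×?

φ(55131017) = 55131017 · (1 − 1/17) · (1 − 1/67) · (1 − 1/97) · (1 − 1/499)
       = 55131017 · 50485248/55131017 = 50485248.

50485248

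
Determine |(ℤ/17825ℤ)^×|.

13200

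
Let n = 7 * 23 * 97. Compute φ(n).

12672

φ(7) = 7 − 1 = 6.
φ(23) = 23 − 1 = 22.
φ(97) = 97 − 1 = 96.
Since φ is multiplicative, φ(15617) = 6 · 22 · 96 = 12672.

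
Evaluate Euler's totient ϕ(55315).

38016

55315 = 5 × 13 × 23 × 37.
φ(5) = 5 − 1 = 4.
φ(13) = 13 − 1 = 12.
φ(23) = 23 − 1 = 22.
φ(37) = 37 − 1 = 36.
Multiply: 4 · 12 · 22 · 36 = 38016.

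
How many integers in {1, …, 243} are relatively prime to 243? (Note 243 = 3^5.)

162

φ(243) = 243 · (1 − 1/3)
       = 243 · 2/3 = 162.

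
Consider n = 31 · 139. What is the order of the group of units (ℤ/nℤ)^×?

φ(31) = 31 − 1 = 30.
φ(139) = 139 − 1 = 138.
Multiply: 30 · 138 = 4140.

4140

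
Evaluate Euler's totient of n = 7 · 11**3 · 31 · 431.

93654000

φ(124484437) = 124484437 · (1 − 1/7) · (1 − 1/11) · (1 − 1/31) · (1 − 1/431)
       = 124484437 · 774000/1028797 = 93654000.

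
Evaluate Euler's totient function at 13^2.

156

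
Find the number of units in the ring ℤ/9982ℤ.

First factor: 9982 = 2 × 7 × 23 × 31.
φ(2) = 2 − 1 = 1.
φ(7) = 7 − 1 = 6.
φ(23) = 23 − 1 = 22.
φ(31) = 31 − 1 = 30.
φ(9982) = 1 × 6 × 22 × 30 = 3960.

3960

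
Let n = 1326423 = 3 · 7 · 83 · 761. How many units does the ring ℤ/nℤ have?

747840

φ(1326423) = 1326423 · (1 − 1/3) · (1 − 1/7) · (1 − 1/83) · (1 − 1/761)
       = 1326423 · 747840/1326423 = 747840.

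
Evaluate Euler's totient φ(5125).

5125 = 5^3 × 41.
φ(5^3) = 5^3 − 5^2 = 125 − 25 = 100.
φ(41) = 41 − 1 = 40.
φ(5125) = 100 × 40 = 4000.

4000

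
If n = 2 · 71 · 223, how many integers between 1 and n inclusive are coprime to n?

15540

φ(2) = 2 − 1 = 1.
φ(71) = 71 − 1 = 70.
φ(223) = 223 − 1 = 222.
φ(31666) = 1 × 70 × 222 = 15540.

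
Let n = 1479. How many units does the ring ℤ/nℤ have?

First factor: 1479 = 3 * 17 * 29.
φ(3) = 3 − 1 = 2.
φ(17) = 17 − 1 = 16.
φ(29) = 29 − 1 = 28.
Multiply: 2 · 16 · 28 = 896.

896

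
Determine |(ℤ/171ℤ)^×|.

108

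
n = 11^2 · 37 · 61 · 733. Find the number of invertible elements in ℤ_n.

173923200

φ(200180101) = 200180101 · (1 − 1/11) · (1 − 1/37) · (1 − 1/61) · (1 − 1/733)
       = 200180101 · 15811200/18198191 = 173923200.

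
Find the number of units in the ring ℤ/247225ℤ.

Prime factorization: 247225 = 5^2 × 11 × 29 × 31.
φ(247225) = 247225 · (1 − 1/5) · (1 − 1/11) · (1 − 1/29) · (1 − 1/31)
       = 247225 · 33600/49445 = 168000.

168000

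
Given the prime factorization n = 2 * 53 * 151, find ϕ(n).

φ(2) = 2 − 1 = 1.
φ(53) = 53 − 1 = 52.
φ(151) = 151 − 1 = 150.
Multiply: 1 · 52 · 150 = 7800.

7800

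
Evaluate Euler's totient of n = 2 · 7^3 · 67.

φ(45962) = 45962 · (1 − 1/2) · (1 − 1/7) · (1 − 1/67)
       = 45962 · 396/938 = 19404.

19404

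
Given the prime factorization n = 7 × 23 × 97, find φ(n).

12672

φ(7) = 7 − 1 = 6.
φ(23) = 23 − 1 = 22.
φ(97) = 97 − 1 = 96.
Multiply: 6 · 22 · 96 = 12672.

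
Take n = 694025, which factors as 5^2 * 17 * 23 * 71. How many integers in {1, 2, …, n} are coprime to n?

φ(694025) = 694025 · (1 − 1/5) · (1 − 1/17) · (1 − 1/23) · (1 − 1/71)
       = 694025 · 98560/138805 = 492800.

492800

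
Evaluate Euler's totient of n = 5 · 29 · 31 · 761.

φ(3420695) = 3420695 · (1 − 1/5) · (1 − 1/29) · (1 − 1/31) · (1 − 1/761)
       = 3420695 · 2553600/3420695 = 2553600.

2553600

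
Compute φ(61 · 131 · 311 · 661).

φ(1642717861) = 1642717861 · (1 − 1/61) · (1 − 1/131) · (1 − 1/311) · (1 − 1/661)
       = 1642717861 · 1595880000/1642717861 = 1595880000.

1595880000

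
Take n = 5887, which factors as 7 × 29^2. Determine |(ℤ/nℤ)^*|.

φ(5887) = 5887 · (1 − 1/7) · (1 − 1/29)
       = 5887 · 168/203 = 4872.

4872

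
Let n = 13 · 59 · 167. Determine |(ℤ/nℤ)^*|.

115536

φ(13) = 13 − 1 = 12.
φ(59) = 59 − 1 = 58.
φ(167) = 167 − 1 = 166.
Multiply: 12 · 58 · 166 = 115536.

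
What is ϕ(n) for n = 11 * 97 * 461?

φ(11) = 11 − 1 = 10.
φ(97) = 97 − 1 = 96.
φ(461) = 461 − 1 = 460.
Since φ is multiplicative, φ(491887) = 10 · 96 · 460 = 441600.

441600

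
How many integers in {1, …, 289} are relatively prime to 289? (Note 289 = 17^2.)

272

φ(289) = 289 · (1 − 1/17)
       = 289 · 16/17 = 272.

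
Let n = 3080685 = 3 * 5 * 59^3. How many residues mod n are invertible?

1615184

φ(3) = 3 − 1 = 2.
φ(5) = 5 − 1 = 4.
φ(59^3) = 59^2·(59−1) = 3481·58 = 201898.
φ(3080685) = 2 × 4 × 201898 = 1615184.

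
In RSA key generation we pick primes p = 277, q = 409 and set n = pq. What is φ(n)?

112608

φ(113293) = 113293 · (1 − 1/277) · (1 − 1/409)
       = 113293 · 112608/113293 = 112608.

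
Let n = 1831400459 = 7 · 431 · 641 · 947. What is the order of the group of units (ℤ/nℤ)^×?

1562035200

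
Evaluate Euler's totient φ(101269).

101269 = 7 · 17 · 23 · 37.
φ(7) = 7 − 1 = 6.
φ(17) = 17 − 1 = 16.
φ(23) = 23 − 1 = 22.
φ(37) = 37 − 1 = 36.
Multiply: 6 · 16 · 22 · 36 = 76032.

76032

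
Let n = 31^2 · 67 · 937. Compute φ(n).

φ(31^2) = 31^2 − 31^1 = 961 − 31 = 930.
φ(67) = 67 − 1 = 66.
φ(937) = 937 − 1 = 936.
Since φ is multiplicative, φ(60330619) = 930 · 66 · 936 = 57451680.

57451680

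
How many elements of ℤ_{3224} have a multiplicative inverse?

Factor 3224: 3224 = 2^3 · 13 · 31.
φ(3224) = 3224 · (1 − 1/2) · (1 − 1/13) · (1 − 1/31)
       = 3224 · 360/806 = 1440.

1440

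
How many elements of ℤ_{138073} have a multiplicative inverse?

117936

Factor 138073: 138073 = 13^2 × 19 × 43.
φ(13^2) = 13^2 − 13^1 = 169 − 13 = 156.
φ(19) = 19 − 1 = 18.
φ(43) = 43 − 1 = 42.
φ(138073) = 156 × 18 × 42 = 117936.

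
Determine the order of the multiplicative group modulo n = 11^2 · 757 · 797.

66195360

φ(11^2) = 11^1·(11−1) = 11·10 = 110.
φ(757) = 757 − 1 = 756.
φ(797) = 797 − 1 = 796.
Since φ is multiplicative, φ(73002809) = 110 · 756 · 796 = 66195360.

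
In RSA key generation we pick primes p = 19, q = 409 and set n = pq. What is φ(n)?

φ(n) = (p − 1)(q − 1) = (19−1)(409−1) = 18·408 = 7344.

7344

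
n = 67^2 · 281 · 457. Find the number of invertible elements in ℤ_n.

φ(576463913) = 576463913 · (1 − 1/67) · (1 − 1/281) · (1 − 1/457)
       = 576463913 · 8426880/8603939 = 564600960.

564600960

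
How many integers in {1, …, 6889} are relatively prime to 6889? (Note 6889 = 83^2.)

6806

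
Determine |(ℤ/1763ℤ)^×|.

First factor: 1763 = 41 · 43.
φ(41) = 41 − 1 = 40.
φ(43) = 43 − 1 = 42.
Multiply: 40 · 42 = 1680.

1680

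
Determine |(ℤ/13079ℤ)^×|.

11200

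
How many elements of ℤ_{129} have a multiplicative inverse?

Factor 129: 129 = 3 · 43.
φ(129) = 129 · (1 − 1/3) · (1 − 1/43)
       = 129 · 84/129 = 84.

84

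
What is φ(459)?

288

Prime factorization: 459 = 3**3 · 17.
φ(459) = 459 · (1 − 1/3) · (1 − 1/17)
       = 459 · 32/51 = 288.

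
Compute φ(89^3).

697048

φ(704969) = 704969 · (1 − 1/89)
       = 704969 · 88/89 = 697048.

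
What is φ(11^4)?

13310

φ(11^4) = 11^3·(11−1) = 1331·10 = 13310.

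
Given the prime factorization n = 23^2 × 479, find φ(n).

241868

φ(253391) = 253391 · (1 − 1/23) · (1 − 1/479)
       = 253391 · 10516/11017 = 241868.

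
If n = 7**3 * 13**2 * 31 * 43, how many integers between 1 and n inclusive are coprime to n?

57788640

φ(77270011) = 77270011 · (1 − 1/7) · (1 − 1/13) · (1 − 1/31) · (1 − 1/43)
       = 77270011 · 90720/121303 = 57788640.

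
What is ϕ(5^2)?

φ(25) = 25 · (1 − 1/5)
       = 25 · 4/5 = 20.

20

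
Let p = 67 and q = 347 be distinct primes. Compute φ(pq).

22836

φ(pq) = (p−1)(q−1) = 66 · 346 = 22836.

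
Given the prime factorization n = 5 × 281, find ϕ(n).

1120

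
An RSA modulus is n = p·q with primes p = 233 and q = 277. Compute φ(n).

64032

φ(n) = (p − 1)(q − 1) = (233−1)(277−1) = 232·276 = 64032.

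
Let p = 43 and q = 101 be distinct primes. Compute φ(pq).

φ(43) = 43 − 1 = 42.
φ(101) = 101 − 1 = 100.
φ(4343) = 42 × 100 = 4200.

4200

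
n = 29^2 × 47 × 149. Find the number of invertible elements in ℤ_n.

5528096

φ(29^2) = 29^1·(29−1) = 29·28 = 812.
φ(47) = 47 − 1 = 46.
φ(149) = 149 − 1 = 148.
φ(5889523) = 812 × 46 × 148 = 5528096.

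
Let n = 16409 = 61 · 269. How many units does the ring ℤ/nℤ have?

16080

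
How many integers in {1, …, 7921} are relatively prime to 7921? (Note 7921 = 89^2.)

7832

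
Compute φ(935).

640

935 = 5 * 11 * 17.
φ(935) = 935 · (1 − 1/5) · (1 − 1/11) · (1 − 1/17)
       = 935 · 640/935 = 640.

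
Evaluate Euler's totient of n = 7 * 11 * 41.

2400

φ(3157) = 3157 · (1 − 1/7) · (1 − 1/11) · (1 − 1/41)
       = 3157 · 2400/3157 = 2400.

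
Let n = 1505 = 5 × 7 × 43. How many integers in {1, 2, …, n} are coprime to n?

1008

φ(5) = 5 − 1 = 4.
φ(7) = 7 − 1 = 6.
φ(43) = 43 − 1 = 42.
φ(1505) = 4 × 6 × 42 = 1008.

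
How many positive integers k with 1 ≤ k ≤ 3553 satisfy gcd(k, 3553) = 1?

Factor 3553: 3553 = 11 · 17 · 19.
φ(3553) = 3553 · (1 − 1/11) · (1 − 1/17) · (1 − 1/19)
       = 3553 · 2880/3553 = 2880.

2880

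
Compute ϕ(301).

252

Prime factorization: 301 = 7 · 43.
φ(7) = 7 − 1 = 6.
φ(43) = 43 − 1 = 42.
φ(301) = 6 × 42 = 252.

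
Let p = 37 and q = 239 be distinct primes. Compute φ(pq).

8568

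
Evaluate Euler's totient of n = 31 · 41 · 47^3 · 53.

φ(31) = 31 − 1 = 30.
φ(41) = 41 − 1 = 40.
φ(47^3) = 47^2·(47−1) = 2209·46 = 101614.
φ(53) = 53 − 1 = 52.
Multiply: 30 · 40 · 101614 · 52 = 6340713600.

6340713600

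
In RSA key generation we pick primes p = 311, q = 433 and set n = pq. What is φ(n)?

φ(pq) = (p−1)(q−1) = 310 · 432 = 133920.

133920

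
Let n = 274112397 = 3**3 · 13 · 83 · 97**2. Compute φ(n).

164934144

φ(274112397) = 274112397 · (1 − 1/3) · (1 − 1/13) · (1 − 1/83) · (1 − 1/97)
       = 274112397 · 188928/313989 = 164934144.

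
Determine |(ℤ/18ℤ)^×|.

Prime factorization: 18 = 2 · 3**2.
φ(18) = 18 · (1 − 1/2) · (1 − 1/3)
       = 18 · 2/6 = 6.

6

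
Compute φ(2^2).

φ(4) = 4 · (1 − 1/2)
       = 4 · 1/2 = 2.

2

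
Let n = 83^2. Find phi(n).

φ(6889) = 6889 · (1 − 1/83)
       = 6889 · 82/83 = 6806.

6806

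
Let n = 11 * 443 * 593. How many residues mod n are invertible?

2616640

φ(11) = 11 − 1 = 10.
φ(443) = 443 − 1 = 442.
φ(593) = 593 − 1 = 592.
Multiply: 10 · 442 · 592 = 2616640.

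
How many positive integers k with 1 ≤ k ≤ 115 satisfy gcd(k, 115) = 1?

88

115 = 5 · 23.
φ(115) = 115 · (1 − 1/5) · (1 − 1/23)
       = 115 · 88/115 = 88.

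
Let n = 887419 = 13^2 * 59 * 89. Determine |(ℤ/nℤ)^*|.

796224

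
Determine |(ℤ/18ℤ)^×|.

First factor: 18 = 2 · 3**2.
φ(18) = 18 · (1 − 1/2) · (1 − 1/3)
       = 18 · 2/6 = 6.

6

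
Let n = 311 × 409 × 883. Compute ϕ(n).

111555360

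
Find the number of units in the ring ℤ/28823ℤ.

28823 = 19 · 37 · 41.
φ(28823) = 28823 · (1 − 1/19) · (1 − 1/37) · (1 − 1/41)
       = 28823 · 25920/28823 = 25920.

25920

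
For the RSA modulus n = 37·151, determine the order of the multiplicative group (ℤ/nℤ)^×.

φ(5587) = 5587 · (1 − 1/37) · (1 − 1/151)
       = 5587 · 5400/5587 = 5400.

5400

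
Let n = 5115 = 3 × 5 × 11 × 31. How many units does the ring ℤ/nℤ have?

2400

φ(5115) = 5115 · (1 − 1/3) · (1 − 1/5) · (1 − 1/11) · (1 − 1/31)
       = 5115 · 2400/5115 = 2400.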